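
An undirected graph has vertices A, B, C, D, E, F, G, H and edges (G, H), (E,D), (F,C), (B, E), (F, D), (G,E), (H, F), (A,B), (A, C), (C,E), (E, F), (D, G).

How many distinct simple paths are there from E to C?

7

E–B–A–C
E–C
E–D–F–C
E–D–G–H–F–C
E–F–C
E–G–D–F–C
E–G–H–F–C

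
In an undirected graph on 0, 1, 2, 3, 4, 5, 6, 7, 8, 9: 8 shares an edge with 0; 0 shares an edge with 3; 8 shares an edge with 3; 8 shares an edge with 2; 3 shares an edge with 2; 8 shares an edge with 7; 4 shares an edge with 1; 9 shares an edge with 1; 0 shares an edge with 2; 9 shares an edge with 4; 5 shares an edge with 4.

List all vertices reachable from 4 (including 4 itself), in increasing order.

1, 4, 5, 9

Start at 4.
Its neighbours: 1, 5, 9.
Nothing further is reachable.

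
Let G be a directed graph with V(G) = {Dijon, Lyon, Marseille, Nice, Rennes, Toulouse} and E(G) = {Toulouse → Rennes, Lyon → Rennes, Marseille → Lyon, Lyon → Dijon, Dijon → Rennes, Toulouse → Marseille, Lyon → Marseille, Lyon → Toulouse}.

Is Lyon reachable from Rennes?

No

Rennes has no outgoing edges, so nothing is reachable from it.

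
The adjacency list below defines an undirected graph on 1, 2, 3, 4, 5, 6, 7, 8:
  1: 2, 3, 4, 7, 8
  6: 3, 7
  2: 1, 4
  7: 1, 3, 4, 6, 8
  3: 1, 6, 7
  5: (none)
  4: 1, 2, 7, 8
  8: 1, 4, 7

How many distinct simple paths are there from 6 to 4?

6–3–1–2–4
6–3–1–4
6–3–1–7–4
6–3–1–7–8–4
6–3–1–8–4
6–3–1–8–7–4
6–3–7–1–2–4
6–3–7–1–4
... and 15 more.

23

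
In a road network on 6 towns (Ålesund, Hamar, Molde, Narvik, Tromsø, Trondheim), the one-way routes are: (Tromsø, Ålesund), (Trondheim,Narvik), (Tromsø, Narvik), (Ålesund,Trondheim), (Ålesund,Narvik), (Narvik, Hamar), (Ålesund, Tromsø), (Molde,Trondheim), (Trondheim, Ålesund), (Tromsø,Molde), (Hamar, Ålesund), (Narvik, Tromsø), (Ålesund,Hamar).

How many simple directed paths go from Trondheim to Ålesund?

3

Trondheim→Ålesund
Trondheim→Narvik→Hamar→Ålesund
Trondheim→Narvik→Tromsø→Ålesund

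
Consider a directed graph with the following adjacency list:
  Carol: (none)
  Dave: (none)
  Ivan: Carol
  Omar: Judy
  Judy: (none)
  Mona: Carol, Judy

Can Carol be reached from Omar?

No

Explore from Omar.
Distance 1: reach Judy.
The search from Omar is exhausted; no directed path reaches Carol.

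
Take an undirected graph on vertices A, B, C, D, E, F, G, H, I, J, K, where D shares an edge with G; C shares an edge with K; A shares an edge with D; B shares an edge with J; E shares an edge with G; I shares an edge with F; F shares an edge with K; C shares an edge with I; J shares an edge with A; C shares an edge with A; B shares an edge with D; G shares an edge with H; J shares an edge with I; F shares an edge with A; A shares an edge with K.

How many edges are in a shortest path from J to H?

Distance 0: J.
Distance 1: A, B, I.
Distance 2: C, D, F, K.
Distance 3: G.
Distance 4: E, H — contains H.

4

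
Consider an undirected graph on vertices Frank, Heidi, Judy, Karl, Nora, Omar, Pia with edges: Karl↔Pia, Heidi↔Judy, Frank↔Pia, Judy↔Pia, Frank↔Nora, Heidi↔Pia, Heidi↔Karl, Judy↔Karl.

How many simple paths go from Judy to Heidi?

Judy–Heidi
Judy–Karl–Heidi
Judy–Karl–Pia–Heidi
Judy–Pia–Heidi
Judy–Pia–Karl–Heidi

5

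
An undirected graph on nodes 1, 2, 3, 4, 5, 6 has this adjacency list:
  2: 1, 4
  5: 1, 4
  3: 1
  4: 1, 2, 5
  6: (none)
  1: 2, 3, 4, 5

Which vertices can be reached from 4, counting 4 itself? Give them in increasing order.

1, 2, 3, 4, 5

Start at 4.
Its neighbours: 1, 2, 5.
Then their neighbours: 3.
Nothing further is reachable.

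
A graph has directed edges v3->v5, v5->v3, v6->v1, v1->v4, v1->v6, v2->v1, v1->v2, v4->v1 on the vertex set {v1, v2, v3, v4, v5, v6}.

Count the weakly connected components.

From v1: component {v1, v2, v4, v6}.
From v3: component {v3, v5}.
That's 2 components.

2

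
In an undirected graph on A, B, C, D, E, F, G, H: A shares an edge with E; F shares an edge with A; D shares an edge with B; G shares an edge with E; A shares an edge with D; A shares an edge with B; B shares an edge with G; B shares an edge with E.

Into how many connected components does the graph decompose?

3

From A: component {A, B, D, E, F, G}.
From C: component {C}.
From H: component {H}.
That's 3 components.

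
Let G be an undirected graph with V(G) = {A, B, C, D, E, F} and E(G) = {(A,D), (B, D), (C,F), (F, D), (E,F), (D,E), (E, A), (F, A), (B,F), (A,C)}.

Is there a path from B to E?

Explore from B.
Distance 1: reach D, F.
Distance 2: reach A, C, E.
Found E.

Yes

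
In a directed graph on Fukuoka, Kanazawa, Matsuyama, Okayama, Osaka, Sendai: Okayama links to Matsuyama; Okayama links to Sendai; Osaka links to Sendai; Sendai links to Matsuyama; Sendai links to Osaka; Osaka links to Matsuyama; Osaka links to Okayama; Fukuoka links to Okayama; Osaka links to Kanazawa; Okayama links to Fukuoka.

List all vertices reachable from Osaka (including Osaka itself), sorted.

Fukuoka, Kanazawa, Matsuyama, Okayama, Osaka, Sendai

Start at Osaka.
Its neighbours: Kanazawa, Matsuyama, Okayama, Sendai.
Then their neighbours: Fukuoka.
Every vertex is now reached.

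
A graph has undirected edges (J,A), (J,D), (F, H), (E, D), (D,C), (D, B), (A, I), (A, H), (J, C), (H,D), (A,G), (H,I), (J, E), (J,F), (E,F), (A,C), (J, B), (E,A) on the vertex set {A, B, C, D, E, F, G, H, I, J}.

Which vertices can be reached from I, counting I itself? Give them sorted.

A, B, C, D, E, F, G, H, I, J

Start at I.
Its neighbours: A, H.
Then their neighbours: C, D, E, F, G, J.
Then next layer: B.
Every vertex is now reached.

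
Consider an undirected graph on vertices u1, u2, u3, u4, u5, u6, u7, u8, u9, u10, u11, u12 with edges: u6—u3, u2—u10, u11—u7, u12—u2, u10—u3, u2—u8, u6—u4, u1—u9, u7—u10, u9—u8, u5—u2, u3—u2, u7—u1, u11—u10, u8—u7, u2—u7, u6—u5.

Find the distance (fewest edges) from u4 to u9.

5

Distance 0: u4.
Distance 1: u6.
Distance 2: u3, u5.
Distance 3: u2, u10.
Distance 4: u7, u8, u11, u12.
Distance 5: u1, u9 — contains u9.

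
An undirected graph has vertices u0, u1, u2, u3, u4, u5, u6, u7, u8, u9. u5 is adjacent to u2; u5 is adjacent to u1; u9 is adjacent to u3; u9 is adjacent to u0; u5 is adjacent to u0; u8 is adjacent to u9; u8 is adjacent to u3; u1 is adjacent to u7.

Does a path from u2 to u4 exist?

Explore from u2.
Distance 1: reach u5.
Distance 2: reach u0, u1.
Distance 3: reach u7, u9.
Distance 4: reach u3, u8.
The search is exhausted without reaching u4; it lies in a different component.

No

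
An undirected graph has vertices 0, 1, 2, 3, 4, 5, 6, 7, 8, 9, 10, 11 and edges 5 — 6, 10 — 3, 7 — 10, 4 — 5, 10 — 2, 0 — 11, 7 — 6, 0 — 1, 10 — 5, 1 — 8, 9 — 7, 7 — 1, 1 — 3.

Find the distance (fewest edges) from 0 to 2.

Distance 0: 0.
Distance 1: 1, 11.
Distance 2: 3, 7, 8.
Distance 3: 6, 9, 10.
Distance 4: 2, 5 — contains 2.

4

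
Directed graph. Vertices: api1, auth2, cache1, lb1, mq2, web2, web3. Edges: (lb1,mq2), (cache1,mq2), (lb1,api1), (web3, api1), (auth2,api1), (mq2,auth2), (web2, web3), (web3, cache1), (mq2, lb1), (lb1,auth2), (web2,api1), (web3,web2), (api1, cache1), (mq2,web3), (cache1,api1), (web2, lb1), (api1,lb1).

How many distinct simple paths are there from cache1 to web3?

2

cache1→api1→lb1→mq2→web3
cache1→mq2→web3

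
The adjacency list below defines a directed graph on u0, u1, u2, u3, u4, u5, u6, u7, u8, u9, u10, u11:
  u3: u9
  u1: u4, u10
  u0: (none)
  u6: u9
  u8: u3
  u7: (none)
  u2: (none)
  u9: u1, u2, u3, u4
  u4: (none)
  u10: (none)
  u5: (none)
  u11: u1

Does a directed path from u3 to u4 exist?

Explore from u3.
Distance 1: reach u9.
Distance 2: reach u1, u2, u4.
Found u4.

Yes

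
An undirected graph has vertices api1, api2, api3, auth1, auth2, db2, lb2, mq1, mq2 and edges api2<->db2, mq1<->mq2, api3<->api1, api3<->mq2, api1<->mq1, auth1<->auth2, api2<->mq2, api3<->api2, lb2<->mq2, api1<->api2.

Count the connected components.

From api1: component {api1, api2, api3, db2, lb2, mq1, mq2}.
From auth1: component {auth1, auth2}.
That's 2 components.

2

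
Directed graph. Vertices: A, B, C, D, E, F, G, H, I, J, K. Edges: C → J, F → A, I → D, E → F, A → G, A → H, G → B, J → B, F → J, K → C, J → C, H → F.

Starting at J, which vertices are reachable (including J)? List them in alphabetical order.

B, C, J

Start at J.
Its neighbours: B, C.
Nothing further is reachable.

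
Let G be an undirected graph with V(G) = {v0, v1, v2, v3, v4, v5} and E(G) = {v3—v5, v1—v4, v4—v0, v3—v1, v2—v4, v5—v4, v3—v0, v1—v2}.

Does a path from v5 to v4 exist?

Explore from v5.
Distance 1: reach v3, v4.
Found v4.

Yes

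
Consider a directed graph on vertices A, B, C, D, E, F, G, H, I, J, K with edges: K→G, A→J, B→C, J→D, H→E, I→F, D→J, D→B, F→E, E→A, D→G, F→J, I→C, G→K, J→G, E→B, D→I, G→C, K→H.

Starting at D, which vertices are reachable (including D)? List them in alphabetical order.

Start at D.
Its neighbours: B, G, I, J.
Then their neighbours: C, F, K.
Then next layer: E, H.
Then next layer: A.
Every vertex is now reached.

A, B, C, D, E, F, G, H, I, J, K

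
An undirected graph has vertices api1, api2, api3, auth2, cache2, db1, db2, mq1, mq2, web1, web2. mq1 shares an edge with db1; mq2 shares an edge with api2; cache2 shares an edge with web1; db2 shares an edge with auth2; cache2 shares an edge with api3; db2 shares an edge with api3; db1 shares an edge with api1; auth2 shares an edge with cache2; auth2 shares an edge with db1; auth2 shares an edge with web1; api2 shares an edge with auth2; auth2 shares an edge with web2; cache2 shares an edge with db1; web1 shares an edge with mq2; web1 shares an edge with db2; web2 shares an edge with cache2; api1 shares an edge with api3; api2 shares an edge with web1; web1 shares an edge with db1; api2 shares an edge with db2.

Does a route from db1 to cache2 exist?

Explore from db1.
Distance 1: reach api1, auth2, cache2, mq1, web1.
Found cache2.

Yes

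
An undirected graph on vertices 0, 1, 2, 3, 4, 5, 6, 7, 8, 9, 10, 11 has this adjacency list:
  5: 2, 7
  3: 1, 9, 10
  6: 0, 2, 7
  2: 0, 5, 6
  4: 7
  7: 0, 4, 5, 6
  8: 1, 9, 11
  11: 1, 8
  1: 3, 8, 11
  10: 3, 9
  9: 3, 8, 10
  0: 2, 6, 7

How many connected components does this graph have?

From 0: component {0, 2, 4, 5, 6, 7}.
From 1: component {1, 3, 8, 9, 10, 11}.
That's 2 components.

2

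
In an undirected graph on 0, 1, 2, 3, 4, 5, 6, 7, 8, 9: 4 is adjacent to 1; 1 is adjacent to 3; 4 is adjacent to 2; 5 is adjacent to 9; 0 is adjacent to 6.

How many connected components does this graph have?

From 0: component {0, 6}.
From 1: component {1, 2, 3, 4}.
From 5: component {5, 9}.
From 7: component {7}.
From 8: component {8}.
That's 5 components.

5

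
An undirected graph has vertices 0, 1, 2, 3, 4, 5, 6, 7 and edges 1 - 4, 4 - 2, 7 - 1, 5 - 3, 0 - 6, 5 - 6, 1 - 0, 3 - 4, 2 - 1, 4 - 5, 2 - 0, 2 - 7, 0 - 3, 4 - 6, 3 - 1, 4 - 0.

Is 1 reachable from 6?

Explore from 6.
Distance 1: reach 0, 4, 5.
Distance 2: reach 1, 2, 3.
Found 1.

Yes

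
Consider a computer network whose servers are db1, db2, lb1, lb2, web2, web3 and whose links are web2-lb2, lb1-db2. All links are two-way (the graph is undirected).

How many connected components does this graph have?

From db1: component {db1}.
From db2: component {db2, lb1}.
From lb2: component {lb2, web2}.
From web3: component {web3}.
That's 4 components.

4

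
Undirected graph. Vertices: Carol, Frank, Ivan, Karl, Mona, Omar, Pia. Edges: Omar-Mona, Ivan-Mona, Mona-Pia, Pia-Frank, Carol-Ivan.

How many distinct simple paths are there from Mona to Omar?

1

Mona–Omar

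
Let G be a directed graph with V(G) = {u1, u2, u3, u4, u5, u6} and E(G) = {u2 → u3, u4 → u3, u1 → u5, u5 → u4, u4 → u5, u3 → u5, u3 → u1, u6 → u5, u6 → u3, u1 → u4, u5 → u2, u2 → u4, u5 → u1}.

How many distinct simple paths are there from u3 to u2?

3

u3→u1→u4→u5→u2
u3→u1→u5→u2
u3→u5→u2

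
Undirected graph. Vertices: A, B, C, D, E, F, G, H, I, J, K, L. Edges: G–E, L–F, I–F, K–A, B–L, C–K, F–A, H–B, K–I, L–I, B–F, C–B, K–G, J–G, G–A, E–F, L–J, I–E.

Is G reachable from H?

Explore from H.
Distance 1: reach B.
Distance 2: reach C, F, L.
Distance 3: reach A, E, I, J, K.
Distance 4: reach G.
Found G.

Yes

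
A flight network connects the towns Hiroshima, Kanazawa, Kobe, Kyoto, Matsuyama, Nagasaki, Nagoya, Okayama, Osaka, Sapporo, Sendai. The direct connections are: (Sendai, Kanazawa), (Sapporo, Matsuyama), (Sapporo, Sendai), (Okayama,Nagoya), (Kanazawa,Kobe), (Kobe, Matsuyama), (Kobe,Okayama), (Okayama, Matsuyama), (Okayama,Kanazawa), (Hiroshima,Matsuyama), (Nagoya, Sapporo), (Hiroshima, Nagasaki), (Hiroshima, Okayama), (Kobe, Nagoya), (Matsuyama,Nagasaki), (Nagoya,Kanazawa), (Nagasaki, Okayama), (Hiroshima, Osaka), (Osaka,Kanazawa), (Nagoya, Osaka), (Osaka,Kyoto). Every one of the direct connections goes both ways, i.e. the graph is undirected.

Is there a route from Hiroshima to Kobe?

Explore from Hiroshima.
Distance 1: reach Matsuyama, Nagasaki, Okayama, Osaka.
Distance 2: reach Kanazawa, Kobe, Kyoto, Nagoya, Sapporo.
Found Kobe.

Yes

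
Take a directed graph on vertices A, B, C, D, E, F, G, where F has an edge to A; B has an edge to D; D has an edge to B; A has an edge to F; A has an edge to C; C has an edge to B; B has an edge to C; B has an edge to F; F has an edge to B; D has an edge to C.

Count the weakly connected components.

3

From A: component {A, B, C, D, F}.
From E: component {E}.
From G: component {G}.
That's 3 components.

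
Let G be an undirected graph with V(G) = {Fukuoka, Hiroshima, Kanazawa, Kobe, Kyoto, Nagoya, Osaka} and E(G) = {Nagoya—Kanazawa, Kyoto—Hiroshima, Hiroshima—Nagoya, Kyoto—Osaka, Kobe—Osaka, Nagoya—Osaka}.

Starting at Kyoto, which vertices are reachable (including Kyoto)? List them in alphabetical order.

Hiroshima, Kanazawa, Kobe, Kyoto, Nagoya, Osaka

Start at Kyoto.
Its neighbours: Hiroshima, Osaka.
Then their neighbours: Kobe, Nagoya.
Then next layer: Kanazawa.
Nothing further is reachable.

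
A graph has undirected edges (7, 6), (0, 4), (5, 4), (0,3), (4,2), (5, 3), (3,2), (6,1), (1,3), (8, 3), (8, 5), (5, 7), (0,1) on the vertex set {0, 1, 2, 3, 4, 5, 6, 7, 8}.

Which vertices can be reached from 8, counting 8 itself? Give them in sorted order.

0, 1, 2, 3, 4, 5, 6, 7, 8

Start at 8.
Its neighbours: 3, 5.
Then their neighbours: 0, 1, 2, 4, 7.
Then next layer: 6.
Every vertex is now reached.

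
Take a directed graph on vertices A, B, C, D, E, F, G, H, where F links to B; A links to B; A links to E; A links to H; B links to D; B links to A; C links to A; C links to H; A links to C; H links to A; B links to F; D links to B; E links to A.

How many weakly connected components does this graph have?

From A: component {A, B, C, D, E, F, H}.
From G: component {G}.
That's 2 components.

2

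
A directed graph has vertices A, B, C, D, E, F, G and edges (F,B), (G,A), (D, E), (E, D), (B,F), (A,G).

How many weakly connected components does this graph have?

From A: component {A, G}.
From B: component {B, F}.
From C: component {C}.
From D: component {D, E}.
That's 4 components.

4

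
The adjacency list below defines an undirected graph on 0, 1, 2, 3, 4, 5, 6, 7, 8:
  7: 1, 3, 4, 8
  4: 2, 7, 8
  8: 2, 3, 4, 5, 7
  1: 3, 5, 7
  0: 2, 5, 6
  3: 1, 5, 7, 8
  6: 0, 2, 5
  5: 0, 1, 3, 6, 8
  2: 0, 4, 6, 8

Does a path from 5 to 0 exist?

Yes

Explore from 5.
Distance 1: reach 0, 1, 3, 6, 8.
Found 0.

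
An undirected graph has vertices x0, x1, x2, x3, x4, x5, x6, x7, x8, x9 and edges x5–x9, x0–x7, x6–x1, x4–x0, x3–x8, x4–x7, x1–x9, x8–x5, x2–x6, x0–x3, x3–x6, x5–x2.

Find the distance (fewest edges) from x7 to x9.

5

Distance 0: x7.
Distance 1: x0, x4.
Distance 2: x3.
Distance 3: x6, x8.
Distance 4: x1, x2, x5.
Distance 5: x9 — contains x9.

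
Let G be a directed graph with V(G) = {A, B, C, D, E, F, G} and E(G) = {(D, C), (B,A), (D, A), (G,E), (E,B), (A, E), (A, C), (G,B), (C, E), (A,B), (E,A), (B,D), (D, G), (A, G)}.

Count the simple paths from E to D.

E→A→B→D
E→A→G→B→D
E→B→D

3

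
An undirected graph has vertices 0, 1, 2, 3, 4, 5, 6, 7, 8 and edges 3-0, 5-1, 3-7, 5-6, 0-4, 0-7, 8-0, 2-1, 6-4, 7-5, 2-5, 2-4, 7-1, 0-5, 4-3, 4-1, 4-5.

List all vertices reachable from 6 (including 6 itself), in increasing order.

0, 1, 2, 3, 4, 5, 6, 7, 8

Start at 6.
Its neighbours: 4, 5.
Then their neighbours: 0, 1, 2, 3, 7.
Then next layer: 8.
Every vertex is now reached.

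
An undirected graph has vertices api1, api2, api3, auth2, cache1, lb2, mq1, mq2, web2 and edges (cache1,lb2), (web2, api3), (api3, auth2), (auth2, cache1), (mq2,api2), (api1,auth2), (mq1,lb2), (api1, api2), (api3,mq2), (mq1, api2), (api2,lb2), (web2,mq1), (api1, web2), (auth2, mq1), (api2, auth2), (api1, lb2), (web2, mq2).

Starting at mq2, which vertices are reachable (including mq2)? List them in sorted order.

Start at mq2.
Its neighbours: api2, api3, web2.
Then their neighbours: api1, auth2, lb2, mq1.
Then next layer: cache1.
Every vertex is now reached.

api1, api2, api3, auth2, cache1, lb2, mq1, mq2, web2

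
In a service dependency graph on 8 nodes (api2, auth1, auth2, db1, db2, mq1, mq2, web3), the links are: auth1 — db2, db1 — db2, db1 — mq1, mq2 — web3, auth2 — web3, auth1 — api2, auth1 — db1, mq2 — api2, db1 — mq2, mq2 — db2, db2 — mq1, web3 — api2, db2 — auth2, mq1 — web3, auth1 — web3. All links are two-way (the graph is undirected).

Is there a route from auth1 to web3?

Explore from auth1.
Distance 1: reach api2, db1, db2, web3.
Found web3.

Yes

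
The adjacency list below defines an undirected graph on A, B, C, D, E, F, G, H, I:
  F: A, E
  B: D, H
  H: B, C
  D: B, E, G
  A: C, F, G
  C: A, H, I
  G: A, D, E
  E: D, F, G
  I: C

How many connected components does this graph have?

1

From A: component {A, B, C, D, E, F, G, H, I}.
That's 1 component.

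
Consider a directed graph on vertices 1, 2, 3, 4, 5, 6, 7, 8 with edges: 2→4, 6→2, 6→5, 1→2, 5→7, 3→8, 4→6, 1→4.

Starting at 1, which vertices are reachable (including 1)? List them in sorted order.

Start at 1.
Its neighbours: 2, 4.
Then their neighbours: 6.
Then next layer: 5.
Then next layer: 7.
Nothing further is reachable.

1, 2, 4, 5, 6, 7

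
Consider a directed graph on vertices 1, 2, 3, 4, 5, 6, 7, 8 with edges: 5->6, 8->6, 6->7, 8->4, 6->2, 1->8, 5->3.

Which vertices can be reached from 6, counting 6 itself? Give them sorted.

2, 6, 7

Start at 6.
Its neighbours: 2, 7.
Nothing further is reachable.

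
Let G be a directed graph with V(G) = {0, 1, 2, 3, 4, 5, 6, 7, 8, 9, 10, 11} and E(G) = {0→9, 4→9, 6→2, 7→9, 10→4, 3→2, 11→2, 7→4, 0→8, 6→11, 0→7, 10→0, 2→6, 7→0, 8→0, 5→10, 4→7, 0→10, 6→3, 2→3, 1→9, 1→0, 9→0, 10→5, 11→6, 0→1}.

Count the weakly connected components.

2

From 0: component {0, 1, 4, 5, 7, 8, 9, 10}.
From 2: component {2, 3, 6, 11}.
That's 2 components.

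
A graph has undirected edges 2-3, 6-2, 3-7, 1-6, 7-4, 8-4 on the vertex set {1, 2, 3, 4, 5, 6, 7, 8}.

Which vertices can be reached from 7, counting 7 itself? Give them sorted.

1, 2, 3, 4, 6, 7, 8

Start at 7.
Its neighbours: 3, 4.
Then their neighbours: 2, 8.
Then next layer: 6.
Then next layer: 1.
Nothing further is reachable.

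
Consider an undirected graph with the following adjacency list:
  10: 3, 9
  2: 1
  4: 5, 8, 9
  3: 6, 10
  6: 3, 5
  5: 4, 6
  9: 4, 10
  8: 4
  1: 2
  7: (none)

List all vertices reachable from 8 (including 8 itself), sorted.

3, 4, 5, 6, 8, 9, 10

Start at 8.
Its neighbours: 4.
Then their neighbours: 5, 9.
Then next layer: 6, 10.
Then next layer: 3.
Nothing further is reachable.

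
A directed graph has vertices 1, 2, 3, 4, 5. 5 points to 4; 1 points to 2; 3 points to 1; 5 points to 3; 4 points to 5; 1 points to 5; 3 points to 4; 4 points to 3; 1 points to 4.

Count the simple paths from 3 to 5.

3→1→4→5
3→1→5
3→4→5

3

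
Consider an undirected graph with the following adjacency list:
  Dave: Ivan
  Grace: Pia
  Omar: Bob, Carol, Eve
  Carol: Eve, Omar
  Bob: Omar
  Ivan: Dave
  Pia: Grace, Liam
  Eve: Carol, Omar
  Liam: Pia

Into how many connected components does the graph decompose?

3

From Bob: component {Bob, Carol, Eve, Omar}.
From Dave: component {Dave, Ivan}.
From Grace: component {Grace, Liam, Pia}.
That's 3 components.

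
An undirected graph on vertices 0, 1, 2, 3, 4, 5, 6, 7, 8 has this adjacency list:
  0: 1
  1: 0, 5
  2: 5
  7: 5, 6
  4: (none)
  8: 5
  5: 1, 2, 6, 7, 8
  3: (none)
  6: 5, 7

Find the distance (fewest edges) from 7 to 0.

3

Distance 0: 7.
Distance 1: 5, 6.
Distance 2: 1, 2, 8.
Distance 3: 0 — contains 0.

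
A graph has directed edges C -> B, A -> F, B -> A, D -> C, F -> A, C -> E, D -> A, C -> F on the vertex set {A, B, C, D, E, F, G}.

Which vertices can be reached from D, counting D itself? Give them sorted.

A, B, C, D, E, F

Start at D.
Its neighbours: A, C.
Then their neighbours: B, E, F.
Nothing further is reachable.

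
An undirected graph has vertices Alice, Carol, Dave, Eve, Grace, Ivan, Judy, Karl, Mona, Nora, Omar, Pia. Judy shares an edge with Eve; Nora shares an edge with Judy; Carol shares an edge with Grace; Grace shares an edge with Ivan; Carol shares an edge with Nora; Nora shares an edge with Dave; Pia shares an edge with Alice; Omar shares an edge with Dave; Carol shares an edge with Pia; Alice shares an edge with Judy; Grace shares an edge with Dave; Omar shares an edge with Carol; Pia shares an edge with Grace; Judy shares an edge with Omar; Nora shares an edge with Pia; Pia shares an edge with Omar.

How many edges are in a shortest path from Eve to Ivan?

Distance 0: Eve.
Distance 1: Judy.
Distance 2: Alice, Nora, Omar.
Distance 3: Carol, Dave, Pia.
Distance 4: Grace.
Distance 5: Ivan — contains Ivan.

5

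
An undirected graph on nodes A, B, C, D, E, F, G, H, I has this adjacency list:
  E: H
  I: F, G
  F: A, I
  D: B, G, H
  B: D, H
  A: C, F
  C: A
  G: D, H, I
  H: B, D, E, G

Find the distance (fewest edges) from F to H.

3

Distance 0: F.
Distance 1: A, I.
Distance 2: C, G.
Distance 3: D, H — contains H.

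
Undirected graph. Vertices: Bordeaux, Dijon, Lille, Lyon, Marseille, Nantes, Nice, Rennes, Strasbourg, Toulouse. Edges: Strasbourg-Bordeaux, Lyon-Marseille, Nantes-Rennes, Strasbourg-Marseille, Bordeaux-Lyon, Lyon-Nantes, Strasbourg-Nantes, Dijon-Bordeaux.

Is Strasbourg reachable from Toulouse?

Toulouse has no edges, so nothing is reachable from it.

No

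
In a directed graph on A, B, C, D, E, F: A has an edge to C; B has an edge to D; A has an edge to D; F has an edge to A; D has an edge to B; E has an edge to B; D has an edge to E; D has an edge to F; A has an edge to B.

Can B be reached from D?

Yes

Explore from D.
Distance 1: reach B, E, F.
Found B.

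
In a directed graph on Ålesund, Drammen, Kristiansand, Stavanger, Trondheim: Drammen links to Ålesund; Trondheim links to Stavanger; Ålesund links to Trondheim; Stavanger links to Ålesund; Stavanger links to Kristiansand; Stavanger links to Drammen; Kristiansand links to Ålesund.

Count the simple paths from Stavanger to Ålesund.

Stavanger→Ålesund
Stavanger→Drammen→Ålesund
Stavanger→Kristiansand→Ålesund

3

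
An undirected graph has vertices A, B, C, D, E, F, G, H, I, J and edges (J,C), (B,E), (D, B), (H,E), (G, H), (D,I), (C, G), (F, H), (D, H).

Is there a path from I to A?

No

Explore from I.
Distance 1: reach D.
Distance 2: reach B, H.
Distance 3: reach E, F, G.
Distance 4: reach C.
Distance 5: reach J.
The search is exhausted without reaching A; it lies in a different component.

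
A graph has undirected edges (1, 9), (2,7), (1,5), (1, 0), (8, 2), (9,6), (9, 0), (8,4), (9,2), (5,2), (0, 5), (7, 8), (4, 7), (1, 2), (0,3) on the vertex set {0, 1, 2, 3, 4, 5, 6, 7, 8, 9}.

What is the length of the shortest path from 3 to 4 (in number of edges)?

Distance 0: 3.
Distance 1: 0.
Distance 2: 1, 5, 9.
Distance 3: 2, 6.
Distance 4: 7, 8.
Distance 5: 4 — contains 4.

5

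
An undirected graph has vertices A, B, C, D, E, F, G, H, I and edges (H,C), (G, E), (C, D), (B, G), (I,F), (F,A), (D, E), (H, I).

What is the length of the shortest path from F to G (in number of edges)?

6

Distance 0: F.
Distance 1: A, I.
Distance 2: H.
Distance 3: C.
Distance 4: D.
Distance 5: E.
Distance 6: G — contains G.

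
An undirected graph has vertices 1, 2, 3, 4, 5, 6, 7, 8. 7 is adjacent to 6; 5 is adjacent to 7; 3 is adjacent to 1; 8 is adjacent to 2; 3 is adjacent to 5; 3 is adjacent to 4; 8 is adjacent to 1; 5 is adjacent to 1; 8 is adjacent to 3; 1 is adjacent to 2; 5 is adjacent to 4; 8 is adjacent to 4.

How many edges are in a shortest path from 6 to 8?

Distance 0: 6.
Distance 1: 7.
Distance 2: 5.
Distance 3: 1, 3, 4.
Distance 4: 2, 8 — contains 8.

4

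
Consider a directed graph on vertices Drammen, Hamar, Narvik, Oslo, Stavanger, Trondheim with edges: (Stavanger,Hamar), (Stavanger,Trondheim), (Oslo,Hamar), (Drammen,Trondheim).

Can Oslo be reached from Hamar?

Hamar has no outgoing edges, so nothing is reachable from it.

No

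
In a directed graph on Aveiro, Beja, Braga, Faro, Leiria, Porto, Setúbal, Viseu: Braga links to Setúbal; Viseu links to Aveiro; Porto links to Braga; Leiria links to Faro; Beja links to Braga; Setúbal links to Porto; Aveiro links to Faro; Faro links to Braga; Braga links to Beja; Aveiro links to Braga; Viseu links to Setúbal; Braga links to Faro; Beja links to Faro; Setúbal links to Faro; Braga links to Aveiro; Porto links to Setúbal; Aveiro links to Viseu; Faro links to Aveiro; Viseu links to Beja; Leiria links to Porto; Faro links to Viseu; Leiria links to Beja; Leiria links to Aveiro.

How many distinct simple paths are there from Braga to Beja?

7

Braga→Aveiro→Faro→Viseu→Beja
Braga→Aveiro→Viseu→Beja
Braga→Beja
Braga→Faro→Aveiro→Viseu→Beja
Braga→Faro→Viseu→Beja
Braga→Setúbal→Faro→Aveiro→Viseu→Beja
Braga→Setúbal→Faro→Viseu→Beja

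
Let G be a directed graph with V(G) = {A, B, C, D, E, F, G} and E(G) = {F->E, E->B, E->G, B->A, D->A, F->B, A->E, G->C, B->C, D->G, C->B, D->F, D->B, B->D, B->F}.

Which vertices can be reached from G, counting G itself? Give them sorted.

A, B, C, D, E, F, G

Start at G.
Its neighbours: C.
Then their neighbours: B.
Then next layer: A, D, F.
Then next layer: E.
Every vertex is now reached.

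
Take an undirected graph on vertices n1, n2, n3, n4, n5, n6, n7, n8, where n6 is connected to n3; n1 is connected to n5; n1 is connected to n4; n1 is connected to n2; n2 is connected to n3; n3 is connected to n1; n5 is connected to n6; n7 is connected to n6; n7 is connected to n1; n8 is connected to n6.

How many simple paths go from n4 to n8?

n4–n1–n2–n3–n6–n8
n4–n1–n3–n6–n8
n4–n1–n5–n6–n8
n4–n1–n7–n6–n8

4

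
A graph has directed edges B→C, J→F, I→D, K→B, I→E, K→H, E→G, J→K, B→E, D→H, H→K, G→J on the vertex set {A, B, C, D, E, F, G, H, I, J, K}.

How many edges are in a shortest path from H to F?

6

Distance 0: H.
Distance 1: K.
Distance 2: B.
Distance 3: C, E.
Distance 4: G.
Distance 5: J.
Distance 6: F — contains F.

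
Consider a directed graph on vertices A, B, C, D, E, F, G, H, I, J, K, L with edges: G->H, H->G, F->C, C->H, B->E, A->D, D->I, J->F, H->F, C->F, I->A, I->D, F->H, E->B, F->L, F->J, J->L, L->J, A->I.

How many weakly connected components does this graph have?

From A: component {A, D, I}.
From B: component {B, E}.
From C: component {C, F, G, H, J, L}.
From K: component {K}.
That's 4 components.

4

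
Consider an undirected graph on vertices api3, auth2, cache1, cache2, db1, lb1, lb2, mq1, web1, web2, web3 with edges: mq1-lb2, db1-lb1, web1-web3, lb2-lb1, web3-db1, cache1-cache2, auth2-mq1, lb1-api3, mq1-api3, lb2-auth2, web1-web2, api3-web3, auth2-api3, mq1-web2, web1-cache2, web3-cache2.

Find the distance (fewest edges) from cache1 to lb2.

Distance 0: cache1.
Distance 1: cache2.
Distance 2: web1, web3.
Distance 3: api3, db1, web2.
Distance 4: auth2, lb1, mq1.
Distance 5: lb2 — contains lb2.

5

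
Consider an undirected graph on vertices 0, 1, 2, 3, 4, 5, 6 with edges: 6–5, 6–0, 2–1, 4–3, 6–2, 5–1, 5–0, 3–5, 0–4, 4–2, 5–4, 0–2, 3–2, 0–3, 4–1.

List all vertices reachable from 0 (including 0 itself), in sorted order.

Start at 0.
Its neighbours: 2, 3, 4, 5, 6.
Then their neighbours: 1.
Every vertex is now reached.

0, 1, 2, 3, 4, 5, 6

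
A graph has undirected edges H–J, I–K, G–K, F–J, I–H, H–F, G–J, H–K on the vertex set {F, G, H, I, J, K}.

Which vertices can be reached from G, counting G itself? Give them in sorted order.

F, G, H, I, J, K

Start at G.
Its neighbours: J, K.
Then their neighbours: F, H, I.
Every vertex is now reached.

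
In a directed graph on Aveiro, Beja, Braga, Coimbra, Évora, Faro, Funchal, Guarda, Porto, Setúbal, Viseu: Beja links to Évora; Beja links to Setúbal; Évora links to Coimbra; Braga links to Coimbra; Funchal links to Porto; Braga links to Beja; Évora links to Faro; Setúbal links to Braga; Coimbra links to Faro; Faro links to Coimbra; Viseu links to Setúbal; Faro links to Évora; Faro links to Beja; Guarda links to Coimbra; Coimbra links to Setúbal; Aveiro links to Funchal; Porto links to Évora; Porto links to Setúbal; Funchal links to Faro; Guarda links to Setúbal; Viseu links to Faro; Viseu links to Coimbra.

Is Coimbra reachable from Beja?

Explore from Beja.
Distance 1: reach Évora, Setúbal.
Distance 2: reach Braga, Coimbra, Faro.
Found Coimbra.

Yes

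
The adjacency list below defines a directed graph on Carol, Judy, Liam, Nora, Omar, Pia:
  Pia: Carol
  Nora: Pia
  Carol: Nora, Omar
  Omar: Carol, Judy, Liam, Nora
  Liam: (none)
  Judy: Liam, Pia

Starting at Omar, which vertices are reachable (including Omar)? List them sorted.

Start at Omar.
Its neighbours: Carol, Judy, Liam, Nora.
Then their neighbours: Pia.
Every vertex is now reached.

Carol, Judy, Liam, Nora, Omar, Pia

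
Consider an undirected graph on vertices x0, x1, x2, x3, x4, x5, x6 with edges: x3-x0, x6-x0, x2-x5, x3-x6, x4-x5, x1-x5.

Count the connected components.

2

From x0: component {x0, x3, x6}.
From x1: component {x1, x2, x4, x5}.
That's 2 components.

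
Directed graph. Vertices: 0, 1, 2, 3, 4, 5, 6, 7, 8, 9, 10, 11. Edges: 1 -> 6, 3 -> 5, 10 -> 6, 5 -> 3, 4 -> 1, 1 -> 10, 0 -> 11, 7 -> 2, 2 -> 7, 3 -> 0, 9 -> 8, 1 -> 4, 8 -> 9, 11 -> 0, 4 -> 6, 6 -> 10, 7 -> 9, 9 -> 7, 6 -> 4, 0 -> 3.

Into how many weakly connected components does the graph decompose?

From 0: component {0, 3, 5, 11}.
From 1: component {1, 4, 6, 10}.
From 2: component {2, 7, 8, 9}.
That's 3 components.

3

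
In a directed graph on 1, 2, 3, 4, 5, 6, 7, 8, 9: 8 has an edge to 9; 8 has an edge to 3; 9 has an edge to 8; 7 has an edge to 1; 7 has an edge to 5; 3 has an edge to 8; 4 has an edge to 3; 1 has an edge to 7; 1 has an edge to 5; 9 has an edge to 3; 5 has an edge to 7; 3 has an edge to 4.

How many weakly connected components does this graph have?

From 1: component {1, 5, 7}.
From 2: component {2}.
From 3: component {3, 4, 8, 9}.
From 6: component {6}.
That's 4 components.

4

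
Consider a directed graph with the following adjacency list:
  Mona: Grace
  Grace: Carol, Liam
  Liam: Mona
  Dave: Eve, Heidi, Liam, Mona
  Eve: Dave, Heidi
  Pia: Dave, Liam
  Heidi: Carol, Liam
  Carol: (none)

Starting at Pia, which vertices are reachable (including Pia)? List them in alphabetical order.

Carol, Dave, Eve, Grace, Heidi, Liam, Mona, Pia

Start at Pia.
Its neighbours: Dave, Liam.
Then their neighbours: Eve, Heidi, Mona.
Then next layer: Carol, Grace.
Every vertex is now reached.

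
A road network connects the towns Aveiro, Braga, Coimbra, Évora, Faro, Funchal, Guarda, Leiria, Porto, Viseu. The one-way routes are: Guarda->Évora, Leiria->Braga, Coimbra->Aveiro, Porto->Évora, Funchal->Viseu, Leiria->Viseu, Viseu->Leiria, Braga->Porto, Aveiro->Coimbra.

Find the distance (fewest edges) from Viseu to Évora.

4

Distance 0: Viseu.
Distance 1: Leiria.
Distance 2: Braga.
Distance 3: Porto.
Distance 4: Évora — contains Évora.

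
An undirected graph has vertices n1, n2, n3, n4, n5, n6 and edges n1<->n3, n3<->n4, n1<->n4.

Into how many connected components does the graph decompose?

From n1: component {n1, n3, n4}.
From n2: component {n2}.
From n5: component {n5}.
From n6: component {n6}.
That's 4 components.

4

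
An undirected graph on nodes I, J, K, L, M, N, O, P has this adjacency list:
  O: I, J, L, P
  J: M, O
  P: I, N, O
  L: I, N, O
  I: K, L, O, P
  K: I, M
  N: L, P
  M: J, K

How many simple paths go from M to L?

10

M–J–O–I–L
M–J–O–I–P–N–L
M–J–O–L
M–J–O–P–I–L
M–J–O–P–N–L
M–K–I–L
M–K–I–O–L
M–K–I–O–P–N–L
M–K–I–P–N–L
M–K–I–P–O–L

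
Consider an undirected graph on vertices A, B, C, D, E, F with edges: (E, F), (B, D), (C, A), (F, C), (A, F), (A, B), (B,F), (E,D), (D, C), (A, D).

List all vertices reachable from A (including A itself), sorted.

Start at A.
Its neighbours: B, C, D, F.
Then their neighbours: E.
Every vertex is now reached.

A, B, C, D, E, F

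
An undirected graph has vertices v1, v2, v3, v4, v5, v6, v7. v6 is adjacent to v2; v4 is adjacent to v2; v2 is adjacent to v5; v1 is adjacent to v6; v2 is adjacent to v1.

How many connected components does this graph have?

From v1: component {v1, v2, v4, v5, v6}.
From v3: component {v3}.
From v7: component {v7}.
That's 3 components.

3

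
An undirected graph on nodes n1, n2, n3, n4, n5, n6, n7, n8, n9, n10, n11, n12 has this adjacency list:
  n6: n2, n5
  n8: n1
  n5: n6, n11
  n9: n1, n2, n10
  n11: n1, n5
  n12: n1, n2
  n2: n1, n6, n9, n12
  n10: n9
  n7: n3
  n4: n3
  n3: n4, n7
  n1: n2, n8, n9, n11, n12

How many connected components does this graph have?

2

From n1: component {n1, n2, n5, n6, n8, n9, n10, n11, n12}.
From n3: component {n3, n4, n7}.
That's 2 components.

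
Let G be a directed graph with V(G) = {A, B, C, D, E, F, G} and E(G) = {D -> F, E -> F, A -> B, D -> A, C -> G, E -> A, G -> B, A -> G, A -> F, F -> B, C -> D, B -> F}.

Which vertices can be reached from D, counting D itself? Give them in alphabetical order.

A, B, D, F, G

Start at D.
Its neighbours: A, F.
Then their neighbours: B, G.
Nothing further is reachable.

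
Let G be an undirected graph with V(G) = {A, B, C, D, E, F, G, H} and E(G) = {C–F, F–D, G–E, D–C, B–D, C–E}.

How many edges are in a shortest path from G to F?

Distance 0: G.
Distance 1: E.
Distance 2: C.
Distance 3: D, F — contains F.

3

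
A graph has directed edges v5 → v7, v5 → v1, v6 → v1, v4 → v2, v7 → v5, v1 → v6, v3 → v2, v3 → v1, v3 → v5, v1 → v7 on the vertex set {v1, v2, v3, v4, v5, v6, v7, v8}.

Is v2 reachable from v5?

Explore from v5.
Distance 1: reach v1, v7.
Distance 2: reach v6.
The search from v5 is exhausted; no directed path reaches v2.

No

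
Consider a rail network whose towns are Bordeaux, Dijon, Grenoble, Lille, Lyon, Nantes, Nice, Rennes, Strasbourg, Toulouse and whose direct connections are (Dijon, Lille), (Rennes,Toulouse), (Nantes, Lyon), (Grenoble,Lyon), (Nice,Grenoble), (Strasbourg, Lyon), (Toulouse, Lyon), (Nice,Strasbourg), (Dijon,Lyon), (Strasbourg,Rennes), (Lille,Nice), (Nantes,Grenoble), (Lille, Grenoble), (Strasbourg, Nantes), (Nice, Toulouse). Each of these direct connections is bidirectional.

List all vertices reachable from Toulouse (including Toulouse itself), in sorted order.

Dijon, Grenoble, Lille, Lyon, Nantes, Nice, Rennes, Strasbourg, Toulouse

Start at Toulouse.
Its neighbours: Lyon, Nice, Rennes.
Then their neighbours: Dijon, Grenoble, Lille, Nantes, Strasbourg.
Nothing further is reachable.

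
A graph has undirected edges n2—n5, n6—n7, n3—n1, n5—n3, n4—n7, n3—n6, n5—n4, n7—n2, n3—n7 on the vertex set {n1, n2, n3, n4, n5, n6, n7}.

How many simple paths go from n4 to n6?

n4–n5–n2–n7–n3–n6
n4–n5–n2–n7–n6
n4–n5–n3–n6
n4–n5–n3–n7–n6
n4–n7–n2–n5–n3–n6
n4–n7–n3–n6
n4–n7–n6

7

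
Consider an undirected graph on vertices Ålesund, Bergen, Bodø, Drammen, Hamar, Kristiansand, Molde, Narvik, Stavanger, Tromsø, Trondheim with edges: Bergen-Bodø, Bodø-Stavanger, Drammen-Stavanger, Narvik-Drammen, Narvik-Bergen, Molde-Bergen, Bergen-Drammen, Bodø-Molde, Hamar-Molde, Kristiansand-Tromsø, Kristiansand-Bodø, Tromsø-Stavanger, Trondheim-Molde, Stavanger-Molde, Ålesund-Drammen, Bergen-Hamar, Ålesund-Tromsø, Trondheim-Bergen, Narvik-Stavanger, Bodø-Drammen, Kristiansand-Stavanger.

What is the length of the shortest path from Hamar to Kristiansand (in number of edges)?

Distance 0: Hamar.
Distance 1: Bergen, Molde.
Distance 2: Bodø, Drammen, Narvik, Stavanger, Trondheim.
Distance 3: Ålesund, Kristiansand, Tromsø — contains Kristiansand.

3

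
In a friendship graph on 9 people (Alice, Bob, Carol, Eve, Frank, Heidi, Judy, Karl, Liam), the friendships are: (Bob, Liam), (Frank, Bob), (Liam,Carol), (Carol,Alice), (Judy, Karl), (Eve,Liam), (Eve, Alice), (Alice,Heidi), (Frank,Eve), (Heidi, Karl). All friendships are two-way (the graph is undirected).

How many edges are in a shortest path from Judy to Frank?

Distance 0: Judy.
Distance 1: Karl.
Distance 2: Heidi.
Distance 3: Alice.
Distance 4: Carol, Eve.
Distance 5: Frank, Liam — contains Frank.

5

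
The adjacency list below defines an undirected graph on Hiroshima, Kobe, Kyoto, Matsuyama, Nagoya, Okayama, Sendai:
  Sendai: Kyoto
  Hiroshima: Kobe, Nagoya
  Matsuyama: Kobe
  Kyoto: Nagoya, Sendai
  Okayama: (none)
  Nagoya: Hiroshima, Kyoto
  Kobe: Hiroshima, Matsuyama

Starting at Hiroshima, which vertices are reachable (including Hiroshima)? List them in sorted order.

Hiroshima, Kobe, Kyoto, Matsuyama, Nagoya, Sendai

Start at Hiroshima.
Its neighbours: Kobe, Nagoya.
Then their neighbours: Kyoto, Matsuyama.
Then next layer: Sendai.
Nothing further is reachable.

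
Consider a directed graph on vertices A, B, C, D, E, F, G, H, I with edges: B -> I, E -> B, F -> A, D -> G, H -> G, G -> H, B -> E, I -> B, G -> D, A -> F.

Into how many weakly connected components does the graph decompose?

4

From A: component {A, F}.
From B: component {B, E, I}.
From C: component {C}.
From D: component {D, G, H}.
That's 4 components.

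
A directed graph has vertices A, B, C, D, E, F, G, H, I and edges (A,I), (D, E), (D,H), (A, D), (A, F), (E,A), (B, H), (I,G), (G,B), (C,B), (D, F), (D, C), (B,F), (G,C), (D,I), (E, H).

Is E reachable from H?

No

H has no outgoing edges, so nothing is reachable from it.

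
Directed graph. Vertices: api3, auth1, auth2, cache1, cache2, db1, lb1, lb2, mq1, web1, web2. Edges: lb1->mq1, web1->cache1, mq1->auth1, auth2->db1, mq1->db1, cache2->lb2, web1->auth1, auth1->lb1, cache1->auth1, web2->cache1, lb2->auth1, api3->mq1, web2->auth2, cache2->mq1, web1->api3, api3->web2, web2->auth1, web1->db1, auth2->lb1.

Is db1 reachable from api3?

Explore from api3.
Distance 1: reach mq1, web2.
Distance 2: reach auth1, auth2, cache1, db1.
Found db1.

Yes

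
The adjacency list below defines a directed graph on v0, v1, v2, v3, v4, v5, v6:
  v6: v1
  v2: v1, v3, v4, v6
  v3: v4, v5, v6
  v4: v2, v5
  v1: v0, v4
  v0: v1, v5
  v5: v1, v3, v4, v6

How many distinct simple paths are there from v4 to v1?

v4→v2→v1
v4→v2→v3→v5→v1
v4→v2→v3→v5→v6→v1
v4→v2→v3→v6→v1
v4→v2→v6→v1
v4→v5→v1
v4→v5→v3→v6→v1
v4→v5→v6→v1

8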